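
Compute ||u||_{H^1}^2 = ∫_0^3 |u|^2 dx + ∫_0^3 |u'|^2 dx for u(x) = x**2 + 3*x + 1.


||u||_{H^1}^2 = 4161/10

The H^1 norm (squared) on an interval (0, L) is
  ||u||_{H^1}^2 = ∫_0^L u(x)^2 dx + ∫_0^L u'(x)^2 dx.
Compute u'(x) = 2*x + 3.
Then u(x)^2 = x**4 + 6*x**3 + 11*x**2 + 6*x + 1 and u'(x)^2 = 4*x**2 + 12*x + 9.
Integrate each monomial from 0 to 3 using ∫_0^3 c·x^n dx = c·3^(n+1)/(n+1):
  ∫_0^3 u(x)^2 dx = ∫_0^3 (x^4 + 6*x^3 + 11*x^2 + 6*x + 1) dx. Term by term:
    ∫_0^3 x^4 dx = 243/5;  ∫_0^3 6*x^3 dx = 243/2;  ∫_0^3 11*x^2 dx = 99;
    ∫_0^3 6*x dx = 27;  ∫_0^3 1 dx = 3.
  Sum: 243/5 + 243/2 + 99 + 27 + 3 = 2991/10.
  ∫_0^3 u'(x)^2 dx = ∫_0^3 (4*x^2 + 12*x + 9) dx. Term by term:
    ∫_0^3 4*x^2 dx = 36;  ∫_0^3 12*x dx = 54;  ∫_0^3 9 dx = 27.
  Sum: 36 + 54 + 27 = 117.
Adding: ||u||_{H^1}^2 = 2991/10 + 117 = 4161/10.


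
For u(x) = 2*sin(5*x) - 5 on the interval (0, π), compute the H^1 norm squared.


||u||_{H^1(0,π)}^2 = -8 + 77*π

u'(x) = 10*cos(5*x).
Expand u² and (u')² and integrate term by term on (0, π), using: for integers n ≥ 1, ∫_0^π sin²(nx) dx = ∫_0^π cos²(nx) dx = π/2; for n ≠ n', ∫_0^π sin(nx)sin(n'x) dx = ∫_0^π cos(nx)cos(n'x) dx = 0; and by product-to-sum, ∫_0^π sin(nx)cos(n'x) dx = ½∫_0^π [sin((n+n')x) + sin((n−n')x)] dx, which is 0 when n+n' is even and 2n/(n²−n'²) when n+n' is odd (it need not vanish on (0, π)). For the constant mode: ∫_0^π 1 dx = π, ∫_0^π cos(nx) dx = 0, ∫_0^π sin(nx) dx = (1−(−1)^n)/n.
  u² squared terms: (-5)²·∫1 dx = 25·π = 25*π;  (2)²·∫sin(5x)² dx = 4·π/2 = 2*π.
  u² cross terms: 2·(-5)·(2)·∫1·sin(5x) dx = -20·(2/5) = -8.
  So ∫_0^π u² dx = 25*π + 2*π − 8 = -8 + 27*π.
  (u')² squared terms: (10)²·∫cos(5x)² dx = 100·π/2 = 50*π.
  So ∫_0^π (u')² dx = 50*π.
||u||_{H^1}^2 = (-8 + 27*π) + (50*π) = -8 + 77*π.


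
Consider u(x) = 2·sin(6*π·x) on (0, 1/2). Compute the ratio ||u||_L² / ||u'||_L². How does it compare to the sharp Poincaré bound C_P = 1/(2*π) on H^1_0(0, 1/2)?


||u||_L² / ||u'||_L² = 1/(6*π) < C_P = 1/(2*π).

u(x) = 2·sin(6*π·x), so u'(x) = 12*π*cos(6*π*x).
Writing u(x) = A·sin(kπx/L) with A = 2 and k = 3, use ∫_0^L sin²(kπx/L) dx = L/2 and ∫_0^L cos²(kπx/L) dx = L/2.
u² = 4·sin²(6*π·x) and (u')² = 144*π^2·cos²(6*π·x), and each of sin², cos² integrates to L/2 = 1/4 over (0, 1/2).
∫_0^1/2 u² dx = 1, so ||u||_L² = 1.
∫_0^1/2 (u')² dx = 36*π^2, so ||u'||_L² = 6*π.
Ratio ||u||_L² / ||u'||_L² = 1/(6*π).
Sharp Poincaré constant on H^1_0(0, 1/2) is C_P = L/π = 1/(2*π), achieved by sin(2*π·x).
This is the k = 3 harmonic; the ratio L/(kπ) is strictly less than C_P = L/π, consistent with the sharp inequality ||u||_L² ≤ C_P ||u'||_L².


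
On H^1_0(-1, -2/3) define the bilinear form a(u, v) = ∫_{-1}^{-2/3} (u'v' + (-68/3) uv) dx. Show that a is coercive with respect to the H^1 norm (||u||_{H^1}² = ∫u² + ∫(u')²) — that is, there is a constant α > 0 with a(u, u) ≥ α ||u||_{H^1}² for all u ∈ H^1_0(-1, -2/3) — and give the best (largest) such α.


α = (-68 + 27*π^2)/(3*(1 + 9*π^2))

Coercivity of a(·,·) on H^1_0(-1, -2/3) means a(u, u) ≥ α ||u||_{H^1}² for every u ∈ H^1_0.
The interval has length L = 1/3, and Poincaré/coercivity depend only on L. Here a(u, u) = ∫(u')² + (-68/3)·∫u².
Here c = -68/3 < 0 with |c| < (π/L)² = 9*π^2, so coercivity still holds. The condition a(u,u) ≥ α||u||_{H^1}² reads (1−α)∫(u')² ≥ (α−c)∫u². Any admissible α is ≤ 1 (rapidly oscillating u have ∫u²/∫(u')² → 0), and α = 1 would force 0 ≥ (1−c)∫u², impossible since c < 1; so 1−α > 0. By the sharp Poincaré inequality on H^1_0 of an interval of length L, ∫(u')² ≥ (π/L)²∫u² with equality for the first sine mode sin(π(x−x₀)/L) (x₀ the left endpoint), so the inequality holds for all u iff (1−α)(π/L)² ≥ α − c, i.e. α ≤ ((π/L)² + c)/((π/L)² + 1) = (1 + c(L/π)²)/(1 + (L/π)²). (Direct route, valid since c ≤ 0: Poincaré gives c∫u² ≥ c(L/π)²∫(u')², so a(u,u) ≥ (1 + c(L/π)²)∫(u')², while ||u||_{H^1}² ≤ (1 + (L/π)²)∫(u')²; dividing yields the same α.) With (π/L)² = 9*π^2 and c = -68/3, the largest admissible constant is α = ((π/L)² + c)/((π/L)² + 1).
Simplifying, α = (-68 + 27*π^2)/(3*(1 + 9*π^2)).


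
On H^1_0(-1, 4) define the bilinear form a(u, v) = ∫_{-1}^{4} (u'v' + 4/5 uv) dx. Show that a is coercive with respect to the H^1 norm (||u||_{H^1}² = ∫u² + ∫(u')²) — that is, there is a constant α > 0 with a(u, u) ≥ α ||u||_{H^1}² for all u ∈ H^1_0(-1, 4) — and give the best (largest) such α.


α = (π^2 + 20)/(π^2 + 25)

Coercivity of a(·,·) on H^1_0(-1, 4) means a(u, u) ≥ α ||u||_{H^1}² for every u ∈ H^1_0.
The interval has length L = 5, and Poincaré/coercivity depend only on L. Here a(u, u) = ∫(u')² + (4/5)·∫u².
Here 0 < c = 4/5 < 1. The condition a(u,u) ≥ α||u||_{H^1}² reads (1−α)∫(u')² ≥ (α−c)∫u². Any admissible α is ≤ 1 (rapidly oscillating u have ∫u²/∫(u')² → 0), and α = 1 would force 0 ≥ (1−c)∫u², impossible since c < 1; so 1−α > 0. By the sharp Poincaré inequality on H^1_0 of an interval of length L, ∫(u')² ≥ (π/L)²∫u² with equality for the first sine mode sin(π(x−x₀)/L) (x₀ the left endpoint), so the inequality holds for all u iff (1−α)(π/L)² ≥ α − c, i.e. α ≤ ((π/L)² + c)/((π/L)² + 1) = (1 + c(L/π)²)/(1 + (L/π)²). With (π/L)² = π^2/25 and c = 4/5, the largest admissible constant is α = ((π/L)² + c)/((π/L)² + 1).
Simplifying, α = (π^2 + 20)/(π^2 + 25).


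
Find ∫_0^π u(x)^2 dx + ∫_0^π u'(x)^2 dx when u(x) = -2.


||u||_{H^1(0,π)}^2 = 4*π

u'(x) = 0.
Expand u² and (u')² and integrate term by term on (0, π), using: for integers n ≥ 1, ∫_0^π sin²(nx) dx = ∫_0^π cos²(nx) dx = π/2; for n ≠ n', ∫_0^π sin(nx)sin(n'x) dx = ∫_0^π cos(nx)cos(n'x) dx = 0; and by product-to-sum, ∫_0^π sin(nx)cos(n'x) dx = ½∫_0^π [sin((n+n')x) + sin((n−n')x)] dx, which is 0 when n+n' is even and 2n/(n²−n'²) when n+n' is odd (it need not vanish on (0, π)). For the constant mode: ∫_0^π 1 dx = π, ∫_0^π cos(nx) dx = 0, ∫_0^π sin(nx) dx = (1−(−1)^n)/n.
  u² squared terms: (-2)²·∫1 dx = 4·π = 4*π.
  So ∫_0^π u² dx = 4*π.
  u' ≡ 0, so ∫_0^π (u')² dx = 0.
||u||_{H^1}^2 = (4*π) + (0) = 4*π.


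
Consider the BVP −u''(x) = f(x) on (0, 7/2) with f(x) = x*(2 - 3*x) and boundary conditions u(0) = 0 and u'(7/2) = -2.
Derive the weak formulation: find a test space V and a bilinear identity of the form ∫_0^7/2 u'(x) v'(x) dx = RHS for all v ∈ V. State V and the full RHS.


V = {v ∈ H^1(0, 7/2) : v(0) = 0} (test functions vanish at x = 0 where u is specified); weak form: ∫_0^7/2 u'v' dx = ∫_0^7/2 (x*(2 - 3*x)) v dx − 2·v(7/2) for all v ∈ V.

Multiply both sides by a test function v and integrate from 0 to 7/2:
  ∫_0^7/2 −u''(x) v(x) dx = ∫_0^7/2 f(x) v(x) dx.
Integrate the LHS by parts once:
  ∫_0^7/2 −u'' v dx = −[u'(x) v(x)]_0^7/2 + ∫_0^7/2 u'(x) v'(x) dx.
Thus ∫_0^7/2 u'(x) v'(x) dx = ∫_0^7/2 f(x) v(x) dx + [u'(x) v(x)]_0^7/2.
Choose V so that boundary terms are either known or forced to vanish.
Mixed BC: u(0) = 0 (Dirichlet) and u'(7/2) = -2 (Neumann). Define V = {v ∈ H^1(0, 7/2) : v(0) = 0}. Then [u' v]_0^7/2 = u'(7/2)·v(7/2) − u'(0)·0 = − 2·v(7/2).
Weak formulation: find u (satisfying any essential BC) such that ∫_0^7/2 u'(x) v'(x) dx = ∫_0^7/2 f v dx − 2·v(7/2) for all v ∈ V (Dirichlet at 0 absorbed into V; Neumann datum at x = 7/2 contributes the boundary term).
Substituting f(x) = x*(2 - 3*x), the right-hand side is ∫_0^7/2 (x*(2 - 3*x)) v dx − 2·v(7/2).


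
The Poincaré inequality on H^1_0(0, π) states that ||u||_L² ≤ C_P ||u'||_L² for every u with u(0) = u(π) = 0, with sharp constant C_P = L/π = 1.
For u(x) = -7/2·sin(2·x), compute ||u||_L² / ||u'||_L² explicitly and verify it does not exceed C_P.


||u||_L² / ||u'||_L² = 1/2 < C_P = 1.

u(x) = -7/2·sin(2·x), so u'(x) = -7*cos(2*x).
Writing u(x) = A·sin(kπx/L) with A = -7/2 and k = 2, use ∫_0^L sin²(kπx/L) dx = L/2 and ∫_0^L cos²(kπx/L) dx = L/2.
u² = 49/4·sin²(2·x) and (u')² = 49·cos²(2·x), and each of sin², cos² integrates to L/2 = π/2 over (0, π).
∫_0^π u² dx = 49*π/8, so ||u||_L² = 7*sqrt(2)*sqrt(π)/4.
∫_0^π (u')² dx = 49*π/2, so ||u'||_L² = 7*sqrt(2)*sqrt(π)/2.
Ratio ||u||_L² / ||u'||_L² = 1/2.
Sharp Poincaré constant on H^1_0(0, π) is C_P = L/π = 1, achieved by sin(x).
This is the k = 2 harmonic; the ratio L/(kπ) is strictly less than C_P = L/π, consistent with the sharp inequality ||u||_L² ≤ C_P ||u'||_L².


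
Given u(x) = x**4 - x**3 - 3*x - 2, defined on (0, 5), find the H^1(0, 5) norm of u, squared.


||u||_{H^1}^2 = 59485805/252

The H^1 norm (squared) on an interval (0, L) is
  ||u||_{H^1}^2 = ∫_0^L u(x)^2 dx + ∫_0^L u'(x)^2 dx.
Compute u'(x) = 4*x**3 - 3*x**2 - 3.
Then u(x)^2 = x**8 - 2*x**7 + x**6 - 6*x**5 + 2*x**4 + 4*x**3 + 9*x**2 + 12*x + 4 and u'(x)^2 = 16*x**6 - 24*x**5 + 9*x**4 - 24*x**3 + 18*x**2 + 9.
Integrate each monomial from 0 to 5 using ∫_0^5 c·x^n dx = c·5^(n+1)/(n+1):
  ∫_0^5 u(x)^2 dx = ∫_0^5 (x^8 - 2*x^7 + x^6 - 6*x^5 + 2*x^4 + 4*x^3 + 9*x^2 + 12*x + 4) dx. Term by term:
    ∫_0^5 x^8 dx = 1953125/9;  ∫_0^5 -2*x^7 dx = -390625/4;  ∫_0^5 x^6 dx = 78125/7;
    ∫_0^5 -6*x^5 dx = -15625;  ∫_0^5 2*x^4 dx = 1250;  ∫_0^5 4*x^3 dx = 625;
    ∫_0^5 9*x^2 dx = 375;  ∫_0^5 12*x dx = 150;  ∫_0^5 4 dx = 20.
  Sum: 1953125/9 − 390625/4 + 78125/7 − 15625 + 1250 + 625 + 375 + 150 + 20 = 29562965/252.
  ∫_0^5 u'(x)^2 dx = ∫_0^5 (16*x^6 - 24*x^5 + 9*x^4 - 24*x^3 + 18*x^2 + 9) dx. Term by term:
    ∫_0^5 16*x^6 dx = 1250000/7;  ∫_0^5 -24*x^5 dx = -62500;  ∫_0^5 9*x^4 dx = 5625;
    ∫_0^5 -24*x^3 dx = -3750;  ∫_0^5 18*x^2 dx = 750;  ∫_0^5 9 dx = 45.
  Sum: 1250000/7 − 62500 + 5625 − 3750 + 750 + 45 = 831190/7.
Adding: ||u||_{H^1}^2 = 29562965/252 + 831190/7 = 59485805/252.


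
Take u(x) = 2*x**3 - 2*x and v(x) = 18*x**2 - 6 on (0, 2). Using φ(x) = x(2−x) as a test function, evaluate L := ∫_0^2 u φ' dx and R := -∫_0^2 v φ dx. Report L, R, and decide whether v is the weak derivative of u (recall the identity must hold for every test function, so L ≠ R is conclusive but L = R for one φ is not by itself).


LHS = -104/15, RHS = -104/5. No, v is not the weak derivative of u.

u(x) = 2*x**3 - 2*x, classical derivative u'(x) = 6*x**2 - 2.
φ(x) = x(2−x), so φ'(x) = 2 - 2*x.
Note φ(0) = φ(2) = 0, so the boundary term u·φ vanishes.
LHS = ∫_0^2 u(x) φ'(x) dx = ∫_0^2 (-4*x^4 + 4*x^3 + 4*x^2 - 4*x) dx. Term by term:
  ∫_0^2 -4*x^4 dx = -128/5;  ∫_0^2 4*x^3 dx = 16;  ∫_0^2 4*x^2 dx = 32/3;
  ∫_0^2 -4*x dx = -8.
Sum: -128/5 + 16 + 32/3 − 8 = -104/15.
So LHS = -104/15.
∫_0^2 v(x) φ(x) dx = ∫_0^2 (-18*x^4 + 36*x^3 + 6*x^2 - 12*x) dx. Term by term:
  ∫_0^2 -18*x^4 dx = -576/5;  ∫_0^2 36*x^3 dx = 144;  ∫_0^2 6*x^2 dx = 16;
  ∫_0^2 -12*x dx = -24.
Sum: -576/5 + 144 + 16 − 24 = 104/5.
So RHS = -∫_0^2 v(x) φ(x) dx = -104/5.
LHS − RHS = 208/15 ≠ 0, so the identity fails.
(For a valid weak derivative the identity must hold for EVERY test function, in particular this one. The failure shows v is NOT the weak derivative of u.)
Correct weak derivative would be u'(x) = 6*x**2 - 2.


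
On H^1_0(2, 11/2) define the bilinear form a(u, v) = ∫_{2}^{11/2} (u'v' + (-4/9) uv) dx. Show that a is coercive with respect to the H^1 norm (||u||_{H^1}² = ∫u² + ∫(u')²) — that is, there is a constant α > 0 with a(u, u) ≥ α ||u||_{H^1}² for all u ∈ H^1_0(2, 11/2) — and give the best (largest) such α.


α = 4*(-49 + 9*π^2)/(9*(4*π^2 + 49))

Coercivity of a(·,·) on H^1_0(2, 11/2) means a(u, u) ≥ α ||u||_{H^1}² for every u ∈ H^1_0.
The interval has length L = 7/2, and Poincaré/coercivity depend only on L. Here a(u, u) = ∫(u')² + (-4/9)·∫u².
Here c = -4/9 < 0 with |c| < (π/L)² = 4*π^2/49, so coercivity still holds. The condition a(u,u) ≥ α||u||_{H^1}² reads (1−α)∫(u')² ≥ (α−c)∫u². Any admissible α is ≤ 1 (rapidly oscillating u have ∫u²/∫(u')² → 0), and α = 1 would force 0 ≥ (1−c)∫u², impossible since c < 1; so 1−α > 0. By the sharp Poincaré inequality on H^1_0 of an interval of length L, ∫(u')² ≥ (π/L)²∫u² with equality for the first sine mode sin(π(x−x₀)/L) (x₀ the left endpoint), so the inequality holds for all u iff (1−α)(π/L)² ≥ α − c, i.e. α ≤ ((π/L)² + c)/((π/L)² + 1) = (1 + c(L/π)²)/(1 + (L/π)²). (Direct route, valid since c ≤ 0: Poincaré gives c∫u² ≥ c(L/π)²∫(u')², so a(u,u) ≥ (1 + c(L/π)²)∫(u')², while ||u||_{H^1}² ≤ (1 + (L/π)²)∫(u')²; dividing yields the same α.) With (π/L)² = 4*π^2/49 and c = -4/9, the largest admissible constant is α = ((π/L)² + c)/((π/L)² + 1).
Simplifying, α = 4*(-49 + 9*π^2)/(9*(4*π^2 + 49)).


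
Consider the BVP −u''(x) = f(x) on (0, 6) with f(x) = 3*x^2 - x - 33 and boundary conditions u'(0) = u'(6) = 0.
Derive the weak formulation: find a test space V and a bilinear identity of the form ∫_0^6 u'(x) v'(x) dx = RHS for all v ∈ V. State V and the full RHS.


V = H^1(0, 6) (no boundary constraint on v; u is determined up to an additive constant); weak form: ∫_0^6 u'v' dx = ∫_0^6 (3*x^2 - x - 33) v dx for all v ∈ V.

Multiply both sides by a test function v and integrate from 0 to 6:
  ∫_0^6 −u''(x) v(x) dx = ∫_0^6 f(x) v(x) dx.
Integrate the LHS by parts once:
  ∫_0^6 −u'' v dx = −[u'(x) v(x)]_0^6 + ∫_0^6 u'(x) v'(x) dx.
Thus ∫_0^6 u'(x) v'(x) dx = ∫_0^6 f(x) v(x) dx + [u'(x) v(x)]_0^6.
Choose V so that boundary terms are either known or forced to vanish.
u has homogeneous Neumann: u'(0) = u'(6) = 0. So [u' v]_0^6 = 0·v(6) − 0·v(0) = 0 for any v; take V = H^1(0, 6).
Weak formulation: find u (satisfying any essential BC) such that ∫_0^6 u'(x) v'(x) dx = ∫_0^6 f v dx for all v ∈ V (homogeneous Neumann, so boundary terms vanish).
Substituting f(x) = 3*x^2 - x - 33, the right-hand side is ∫_0^6 (3*x^2 - x - 33) v dx.
Compatibility check (pure Neumann): taking v ≡ 1 ∈ V gives 0 = ∫_0^6 f dx + (0) − (0), i.e. ∫_0^6 f dx must equal u'(0) − u'(6) = 0. Indeed ∫_0^6 (3*x^2 - x - 33) dx = 0, so the data are compatible. The solution is then unique only up to an additive constant (fix it e.g. by requiring ∫_0^6 u dx = 0).


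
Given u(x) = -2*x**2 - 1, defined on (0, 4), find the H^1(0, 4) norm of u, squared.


||u||_{H^1}^2 = 18748/15

The H^1 norm (squared) on an interval (0, L) is
  ||u||_{H^1}^2 = ∫_0^L u(x)^2 dx + ∫_0^L u'(x)^2 dx.
Compute u'(x) = -4*x.
Then u(x)^2 = 4*x**4 + 4*x**2 + 1 and u'(x)^2 = 16*x**2.
Integrate each monomial from 0 to 4 using ∫_0^4 c·x^n dx = c·4^(n+1)/(n+1):
  ∫_0^4 u(x)^2 dx = ∫_0^4 (4*x^4 + 4*x^2 + 1) dx. Term by term:
    ∫_0^4 4*x^4 dx = 4096/5;  ∫_0^4 4*x^2 dx = 256/3;  ∫_0^4 1 dx = 4.
  Sum: 4096/5 + 256/3 + 4 = 13628/15.
  ∫_0^4 u'(x)^2 dx = ∫_0^4 (16*x^2) dx. Term by term:
    ∫_0^4 16*x^2 dx = 1024/3.
Adding: ||u||_{H^1}^2 = 13628/15 + 1024/3 = 18748/15.


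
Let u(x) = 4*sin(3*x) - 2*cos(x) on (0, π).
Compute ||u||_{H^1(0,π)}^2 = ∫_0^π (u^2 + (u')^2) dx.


||u||_{H^1(0,π)}^2 = 84*π

u'(x) = 2*sin(x) + 12*cos(3*x).
Expand u² and (u')² and integrate term by term on (0, π), using: for integers n ≥ 1, ∫_0^π sin²(nx) dx = ∫_0^π cos²(nx) dx = π/2; for n ≠ n', ∫_0^π sin(nx)sin(n'x) dx = ∫_0^π cos(nx)cos(n'x) dx = 0; and by product-to-sum, ∫_0^π sin(nx)cos(n'x) dx = ½∫_0^π [sin((n+n')x) + sin((n−n')x)] dx, which is 0 when n+n' is even and 2n/(n²−n'²) when n+n' is odd (it need not vanish on (0, π)).
  u² squared terms: (-2)²·∫cos(x)² dx = 4·π/2 = 2*π;  (4)²·∫sin(3x)² dx = 16·π/2 = 8*π.
  u² cross terms: 2·(-2)·(4)·∫cos(x)·sin(3x) dx = -16·(0) = 0.
  So ∫_0^π u² dx = 2*π + 8*π + 0 = 10*π.
  (u')² squared terms: (2)²·∫sin(x)² dx = 4·π/2 = 2*π;  (12)²·∫cos(3x)² dx = 144·π/2 = 72*π.
  (u')² cross terms: 2·(2)·(12)·∫sin(x)·cos(3x) dx = 48·(0) = 0.
  So ∫_0^π (u')² dx = 2*π + 72*π + 0 = 74*π.
||u||_{H^1}^2 = (10*π) + (74*π) = 84*π.


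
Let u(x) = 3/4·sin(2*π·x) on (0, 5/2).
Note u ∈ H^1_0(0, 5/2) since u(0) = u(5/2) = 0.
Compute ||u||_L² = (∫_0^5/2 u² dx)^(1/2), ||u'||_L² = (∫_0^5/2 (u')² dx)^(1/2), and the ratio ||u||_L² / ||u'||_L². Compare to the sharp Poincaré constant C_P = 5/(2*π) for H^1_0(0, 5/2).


||u||_L² / ||u'||_L² = 1/(2*π) < C_P = 5/(2*π).

u(x) = 3/4·sin(2*π·x), so u'(x) = 3*π*cos(2*π*x)/2.
Writing u(x) = A·sin(kπx/L) with A = 3/4 and k = 5, use ∫_0^L sin²(kπx/L) dx = L/2 and ∫_0^L cos²(kπx/L) dx = L/2.
u² = 9/16·sin²(2*π·x) and (u')² = 9*π^2/4·cos²(2*π·x), and each of sin², cos² integrates to L/2 = 5/4 over (0, 5/2).
∫_0^5/2 u² dx = 45/64, so ||u||_L² = 3*sqrt(5)/8.
∫_0^5/2 (u')² dx = 45*π^2/16, so ||u'||_L² = 3*sqrt(5)*π/4.
Ratio ||u||_L² / ||u'||_L² = 1/(2*π).
Sharp Poincaré constant on H^1_0(0, 5/2) is C_P = L/π = 5/(2*π), achieved by sin(2*π/5·x).
This is the k = 5 harmonic; the ratio L/(kπ) is strictly less than C_P = L/π, consistent with the sharp inequality ||u||_L² ≤ C_P ||u'||_L².


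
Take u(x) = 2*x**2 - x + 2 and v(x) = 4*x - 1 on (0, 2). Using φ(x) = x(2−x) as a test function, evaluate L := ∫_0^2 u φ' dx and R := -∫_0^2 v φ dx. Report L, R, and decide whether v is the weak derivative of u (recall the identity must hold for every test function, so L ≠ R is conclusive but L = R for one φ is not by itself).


LHS = -4, RHS = -4. Yes, v = u' weakly.

u(x) = 2*x**2 - x + 2, classical derivative u'(x) = 4*x - 1.
φ(x) = x(2−x), so φ'(x) = 2 - 2*x.
Note φ(0) = φ(2) = 0, so the boundary term u·φ vanishes.
LHS = ∫_0^2 u(x) φ'(x) dx = ∫_0^2 (-4*x^3 + 6*x^2 - 6*x + 4) dx. Term by term:
  ∫_0^2 -4*x^3 dx = -16;  ∫_0^2 6*x^2 dx = 16;  ∫_0^2 -6*x dx = -12;
  ∫_0^2 4 dx = 8.
Sum: -16 + 16 − 12 + 8 = -4.
So LHS = -4.
∫_0^2 v(x) φ(x) dx = ∫_0^2 (-4*x^3 + 9*x^2 - 2*x) dx. Term by term:
  ∫_0^2 -4*x^3 dx = -16;  ∫_0^2 9*x^2 dx = 24;  ∫_0^2 -2*x dx = -4.
Sum: -16 + 24 − 4 = 4.
So RHS = -∫_0^2 v(x) φ(x) dx = -4.
LHS = RHS, so the identity holds for this test φ.
Moreover u is smooth here and v(x) = u'(x) = 4*x - 1 pointwise, so the identity holds for every test function. Hence v is the weak derivative of u.


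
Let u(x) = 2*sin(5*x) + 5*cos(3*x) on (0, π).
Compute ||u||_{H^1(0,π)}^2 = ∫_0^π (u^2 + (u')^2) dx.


||u||_{H^1(0,π)}^2 = 177*π

u'(x) = -15*sin(3*x) + 10*cos(5*x).
Expand u² and (u')² and integrate term by term on (0, π), using: for integers n ≥ 1, ∫_0^π sin²(nx) dx = ∫_0^π cos²(nx) dx = π/2; for n ≠ n', ∫_0^π sin(nx)sin(n'x) dx = ∫_0^π cos(nx)cos(n'x) dx = 0; and by product-to-sum, ∫_0^π sin(nx)cos(n'x) dx = ½∫_0^π [sin((n+n')x) + sin((n−n')x)] dx, which is 0 when n+n' is even and 2n/(n²−n'²) when n+n' is odd (it need not vanish on (0, π)).
  u² squared terms: (2)²·∫sin(5x)² dx = 4·π/2 = 2*π;  (5)²·∫cos(3x)² dx = 25·π/2 = 25*π/2.
  u² cross terms: 2·(2)·(5)·∫sin(5x)·cos(3x) dx = 20·(0) = 0.
  So ∫_0^π u² dx = 2*π + 25*π/2 + 0 = 29*π/2.
  (u')² squared terms: (-15)²·∫sin(3x)² dx = 225·π/2 = 225*π/2;  (10)²·∫cos(5x)² dx = 100·π/2 = 50*π.
  (u')² cross terms: 2·(-15)·(10)·∫sin(3x)·cos(5x) dx = -300·(0) = 0.
  So ∫_0^π (u')² dx = 225*π/2 + 50*π + 0 = 325*π/2.
||u||_{H^1}^2 = (29*π/2) + (325*π/2) = 177*π.


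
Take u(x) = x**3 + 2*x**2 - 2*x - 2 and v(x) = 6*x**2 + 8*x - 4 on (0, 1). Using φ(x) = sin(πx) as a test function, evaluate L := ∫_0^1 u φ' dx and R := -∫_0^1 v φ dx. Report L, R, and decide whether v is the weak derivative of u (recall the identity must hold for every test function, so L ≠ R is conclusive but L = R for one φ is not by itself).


LHS = -3/π + 12/π^3, RHS = -6/π + 24/π^3. No, v is not the weak derivative of u.

u(x) = x**3 + 2*x**2 - 2*x - 2, classical derivative u'(x) = 3*x**2 + 4*x - 2.
φ(x) = sin(πx), so φ'(x) = π*cos(π*x).
Note φ(0) = φ(1) = 0, so the boundary term u·φ vanishes.
LHS = ∫_0^1 u(x) φ'(x) dx = ∫_0^1 (π*x^3*cos(π*x) + 2*π*x^2*cos(π*x) - 2*π*x*cos(π*x) - 2*π*cos(π*x)) dx. Term by term:
  ∫_0^1 -2*π*cos(π*x) dx = 0;  ∫_0^1 π*x^3*cos(π*x) dx = -3/π + 12/π^3;  ∫_0^1 -2*π*x*cos(π*x) dx = 4/π;
  ∫_0^1 2*π*x^2*cos(π*x) dx = -4/π.
Sum: 0 + -3/π + 12/π^3 + 4/π − 4/π = -3/π + 12/π^3.
So LHS = -3/π + 12/π^3.
∫_0^1 v(x) φ(x) dx = ∫_0^1 (6*x^2*sin(π*x) + 8*x*sin(π*x) - 4*sin(π*x)) dx. Term by term:
  ∫_0^1 -4*sin(π*x) dx = -8/π;  ∫_0^1 6*x^2*sin(π*x) dx = -24/π^3 + 6/π;  ∫_0^1 8*x*sin(π*x) dx = 8/π.
Sum: -8/π + -24/π^3 + 6/π + 8/π = -24/π^3 + 6/π.
So RHS = -∫_0^1 v(x) φ(x) dx = -6/π + 24/π^3.
LHS − RHS = -12/π^3 + 3/π ≠ 0, so the identity fails.
(For a valid weak derivative the identity must hold for EVERY test function, in particular this one. The failure shows v is NOT the weak derivative of u.)
Correct weak derivative would be u'(x) = 3*x**2 + 4*x - 2.


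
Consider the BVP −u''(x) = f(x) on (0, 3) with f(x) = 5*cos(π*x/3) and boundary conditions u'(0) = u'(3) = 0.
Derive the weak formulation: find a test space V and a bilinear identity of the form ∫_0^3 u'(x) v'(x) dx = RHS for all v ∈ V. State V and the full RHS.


V = H^1(0, 3) (no boundary constraint on v; u is determined up to an additive constant); weak form: ∫_0^3 u'v' dx = ∫_0^3 (5*cos(π*x/3)) v dx for all v ∈ V.

Multiply both sides by a test function v and integrate from 0 to 3:
  ∫_0^3 −u''(x) v(x) dx = ∫_0^3 f(x) v(x) dx.
Integrate the LHS by parts once:
  ∫_0^3 −u'' v dx = −[u'(x) v(x)]_0^3 + ∫_0^3 u'(x) v'(x) dx.
Thus ∫_0^3 u'(x) v'(x) dx = ∫_0^3 f(x) v(x) dx + [u'(x) v(x)]_0^3.
Choose V so that boundary terms are either known or forced to vanish.
u has homogeneous Neumann: u'(0) = u'(3) = 0. So [u' v]_0^3 = 0·v(3) − 0·v(0) = 0 for any v; take V = H^1(0, 3).
Weak formulation: find u (satisfying any essential BC) such that ∫_0^3 u'(x) v'(x) dx = ∫_0^3 f v dx for all v ∈ V (homogeneous Neumann, so boundary terms vanish).
Substituting f(x) = 5*cos(π*x/3), the right-hand side is ∫_0^3 (5*cos(π*x/3)) v dx.
Compatibility check (pure Neumann): taking v ≡ 1 ∈ V gives 0 = ∫_0^3 f dx + (0) − (0), i.e. ∫_0^3 f dx must equal u'(0) − u'(3) = 0. Indeed ∫_0^3 (5*cos(π*x/3)) dx = 0, so the data are compatible. The solution is then unique only up to an additive constant (fix it e.g. by requiring ∫_0^3 u dx = 0).


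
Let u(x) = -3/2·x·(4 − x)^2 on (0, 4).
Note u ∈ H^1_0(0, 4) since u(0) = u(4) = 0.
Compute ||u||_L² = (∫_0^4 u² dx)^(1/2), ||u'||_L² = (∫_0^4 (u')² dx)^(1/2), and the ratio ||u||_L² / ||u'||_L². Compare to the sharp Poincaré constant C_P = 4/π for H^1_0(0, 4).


||u||_L² / ||u'||_L² = 2*sqrt(14)/7 < C_P = 4/π.

u(x) = -3/2·x·(4 − x)^2, so u'(x) = 3*(4 - 3*x)*(x/2 - 2).
u(x) = -3/2·x·(4 − x)^2 vanishes at x = 0 and x = 4, so u ∈ H^1_0(0, 4). Differentiate via the product rule and integrate the resulting polynomials term by term.
  ∫_0^4 u² dx = ∫_0^4 (9*x^6/4 - 36*x^5 + 216*x^4 - 576*x^3 + 576*x^2) dx. Term by term:
    ∫_0^4 9*x^6/4 dx = 36864/7;  ∫_0^4 -36*x^5 dx = -24576;  ∫_0^4 216*x^4 dx = 221184/5;
    ∫_0^4 -576*x^3 dx = -36864;  ∫_0^4 576*x^2 dx = 12288.
  Sum: 36864/7 − 24576 + 221184/5 − 36864 + 12288 = 12288/35.
  ∫_0^4 (u')² dx = ∫_0^4 (81*x^4/4 - 216*x^3 + 792*x^2 - 1152*x + 576) dx. Term by term:
    ∫_0^4 81*x^4/4 dx = 20736/5;  ∫_0^4 -216*x^3 dx = -13824;  ∫_0^4 792*x^2 dx = 16896;
    ∫_0^4 -1152*x dx = -9216;  ∫_0^4 576 dx = 2304.
  Sum: 20736/5 − 13824 + 16896 − 9216 + 2304 = 1536/5.
∫_0^4 u² dx = 12288/35, so ||u||_L² = 64*sqrt(105)/35.
∫_0^4 (u')² dx = 1536/5, so ||u'||_L² = 16*sqrt(30)/5.
Ratio ||u||_L² / ||u'||_L² = 2*sqrt(14)/7.
Sharp Poincaré constant on H^1_0(0, 4) is C_P = L/π = 4/π, achieved by sin(π/4·x).
A polynomial bump cannot attain the sharp Poincaré constant (only the first sine eigenfunction does), so the ratio is strictly less than C_P, consistent with ||u||_L² ≤ C_P ||u'||_L².


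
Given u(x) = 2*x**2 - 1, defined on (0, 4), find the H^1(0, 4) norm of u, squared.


||u||_{H^1}^2 = 5396/5

The H^1 norm (squared) on an interval (0, L) is
  ||u||_{H^1}^2 = ∫_0^L u(x)^2 dx + ∫_0^L u'(x)^2 dx.
Compute u'(x) = 4*x.
Then u(x)^2 = 4*x**4 - 4*x**2 + 1 and u'(x)^2 = 16*x**2.
Integrate each monomial from 0 to 4 using ∫_0^4 c·x^n dx = c·4^(n+1)/(n+1):
  ∫_0^4 u(x)^2 dx = ∫_0^4 (4*x^4 - 4*x^2 + 1) dx. Term by term:
    ∫_0^4 4*x^4 dx = 4096/5;  ∫_0^4 -4*x^2 dx = -256/3;  ∫_0^4 1 dx = 4.
  Sum: 4096/5 − 256/3 + 4 = 11068/15.
  ∫_0^4 u'(x)^2 dx = ∫_0^4 (16*x^2) dx. Term by term:
    ∫_0^4 16*x^2 dx = 1024/3.
Adding: ||u||_{H^1}^2 = 11068/15 + 1024/3 = 5396/5.


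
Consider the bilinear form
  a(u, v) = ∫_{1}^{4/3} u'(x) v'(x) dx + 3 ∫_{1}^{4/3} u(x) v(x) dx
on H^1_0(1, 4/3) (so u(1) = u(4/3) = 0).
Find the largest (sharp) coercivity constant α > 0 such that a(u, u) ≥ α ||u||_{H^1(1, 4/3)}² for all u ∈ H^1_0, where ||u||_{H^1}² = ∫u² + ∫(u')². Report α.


α = 1

Coercivity of a(·,·) on H^1_0(1, 4/3) means a(u, u) ≥ α ||u||_{H^1}² for every u ∈ H^1_0.
The interval has length L = 1/3, and Poincaré/coercivity depend only on L. Here a(u, u) = ∫(u')² + (3)·∫u².
Here c = 3 ≥ 1, so a(u,u) = ∫(u')² + c∫u² ≥ ∫(u')² + ∫u² = ||u||_{H^1}², i.e. α = 1 works. No larger α is possible: a(u,u) ≥ α||u||_{H^1}² means (1−α)∫(u')² ≥ (α−c)∫u², and for the modes u_n = sin(nπ(x−x₀)/L) (x₀ the left endpoint) one has ∫u_n²/∫(u_n')² = (L/(nπ))² → 0, so a(u_n,u_n)/||u_n||_{H^1}² → 1. Hence the optimal constant is α = 1.
Therefore α = 1.


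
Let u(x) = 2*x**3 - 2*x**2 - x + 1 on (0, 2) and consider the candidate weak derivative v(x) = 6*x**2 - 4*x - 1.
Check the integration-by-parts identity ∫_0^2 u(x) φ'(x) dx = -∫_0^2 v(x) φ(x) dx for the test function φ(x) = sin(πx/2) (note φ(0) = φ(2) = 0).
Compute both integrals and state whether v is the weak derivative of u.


LHS = -28/π + 192/π^3, RHS = -28/π + 192/π^3. Yes, v = u' weakly.

u(x) = 2*x**3 - 2*x**2 - x + 1, classical derivative u'(x) = 6*x**2 - 4*x - 1.
φ(x) = sin(πx/2), so φ'(x) = π*cos(π*x/2)/2.
Note φ(0) = φ(2) = 0, so the boundary term u·φ vanishes.
LHS = ∫_0^2 u(x) φ'(x) dx = ∫_0^2 (π*x^3*cos(π*x/2) - π*x^2*cos(π*x/2) - π*x*cos(π*x/2)/2 + π*cos(π*x/2)/2) dx. Term by term:
  ∫_0^2 π*cos(π*x/2)/2 dx = 0;  ∫_0^2 π*x^3*cos(π*x/2) dx = -48/π + 192/π^3;  ∫_0^2 -π*x^2*cos(π*x/2) dx = 16/π;
  ∫_0^2 -π*x*cos(π*x/2)/2 dx = 4/π.
Sum: 0 + -48/π + 192/π^3 + 16/π + 4/π = -28/π + 192/π^3.
So LHS = -28/π + 192/π^3.
∫_0^2 v(x) φ(x) dx = ∫_0^2 (6*x^2*sin(π*x/2) - 4*x*sin(π*x/2) - sin(π*x/2)) dx. Term by term:
  ∫_0^2 -sin(π*x/2) dx = -4/π;  ∫_0^2 -4*x*sin(π*x/2) dx = -16/π;  ∫_0^2 6*x^2*sin(π*x/2) dx = -192/π^3 + 48/π.
Sum: -4/π − 16/π + -192/π^3 + 48/π = -192/π^3 + 28/π.
So RHS = -∫_0^2 v(x) φ(x) dx = -28/π + 192/π^3.
LHS = RHS, so the identity holds for this test φ.
Moreover u is smooth here and v(x) = u'(x) = 6*x**2 - 4*x - 1 pointwise, so the identity holds for every test function. Hence v is the weak derivative of u.


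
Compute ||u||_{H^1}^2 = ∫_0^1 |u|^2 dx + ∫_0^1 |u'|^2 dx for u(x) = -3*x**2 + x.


||u||_{H^1}^2 = 229/30

The H^1 norm (squared) on an interval (0, L) is
  ||u||_{H^1}^2 = ∫_0^L u(x)^2 dx + ∫_0^L u'(x)^2 dx.
Compute u'(x) = 1 - 6*x.
Then u(x)^2 = 9*x**4 - 6*x**3 + x**2 and u'(x)^2 = 36*x**2 - 12*x + 1.
Integrate each monomial from 0 to 1 using ∫_0^1 c·x^n dx = c·1^(n+1)/(n+1):
  ∫_0^1 u(x)^2 dx = ∫_0^1 (9*x^4 - 6*x^3 + x^2) dx. Term by term:
    ∫_0^1 9*x^4 dx = 9/5;  ∫_0^1 -6*x^3 dx = -3/2;  ∫_0^1 x^2 dx = 1/3.
  Sum: 9/5 − 3/2 + 1/3 = 19/30.
  ∫_0^1 u'(x)^2 dx = ∫_0^1 (36*x^2 - 12*x + 1) dx. Term by term:
    ∫_0^1 36*x^2 dx = 12;  ∫_0^1 -12*x dx = -6;  ∫_0^1 1 dx = 1.
  Sum: 12 − 6 + 1 = 7.
Adding: ||u||_{H^1}^2 = 19/30 + 7 = 229/30.


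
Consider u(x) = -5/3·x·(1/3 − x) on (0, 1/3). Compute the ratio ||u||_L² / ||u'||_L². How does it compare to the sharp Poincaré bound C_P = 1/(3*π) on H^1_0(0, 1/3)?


||u||_L² / ||u'||_L² = sqrt(10)/30 < C_P = 1/(3*π).

u(x) = -5/3·x·(1/3 − x), so u'(x) = 10*x/3 - 5/9.
u(x) = -5/3·x·(1/3 − x) vanishes at x = 0 and x = 1/3, so u ∈ H^1_0(0, 1/3). Differentiate via the product rule and integrate the resulting polynomials term by term.
  ∫_0^1/3 u² dx = ∫_0^1/3 (25*x^4/9 - 50*x^3/27 + 25*x^2/81) dx. Term by term:
    ∫_0^1/3 25*x^4/9 dx = 5/2187;  ∫_0^1/3 -50*x^3/27 dx = -25/4374;  ∫_0^1/3 25*x^2/81 dx = 25/6561.
  Sum: 5/2187 − 25/4374 + 25/6561 = 5/13122.
  ∫_0^1/3 (u')² dx = ∫_0^1/3 (100*x^2/9 - 100*x/27 + 25/81) dx. Term by term:
    ∫_0^1/3 100*x^2/9 dx = 100/729;  ∫_0^1/3 -100*x/27 dx = -50/243;  ∫_0^1/3 25/81 dx = 25/243.
  Sum: 100/729 − 50/243 + 25/243 = 25/729.
∫_0^1/3 u² dx = 5/13122, so ||u||_L² = sqrt(10)/162.
∫_0^1/3 (u')² dx = 25/729, so ||u'||_L² = 5/27.
Ratio ||u||_L² / ||u'||_L² = sqrt(10)/30.
Sharp Poincaré constant on H^1_0(0, 1/3) is C_P = L/π = 1/(3*π), achieved by sin(3*π·x).
A polynomial bump cannot attain the sharp Poincaré constant (only the first sine eigenfunction does), so the ratio is strictly less than C_P, consistent with ||u||_L² ≤ C_P ||u'||_L².


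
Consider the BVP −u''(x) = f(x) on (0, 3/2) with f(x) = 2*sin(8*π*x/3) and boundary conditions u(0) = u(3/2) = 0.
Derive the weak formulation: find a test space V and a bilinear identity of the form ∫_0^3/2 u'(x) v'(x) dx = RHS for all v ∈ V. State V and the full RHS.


V = H^1_0(0, 3/2) (so v(0) = v(3/2) = 0); weak form: ∫_0^3/2 u'v' dx = ∫_0^3/2 (2*sin(8*π*x/3)) v dx for all v ∈ V.

Multiply both sides by a test function v and integrate from 0 to 3/2:
  ∫_0^3/2 −u''(x) v(x) dx = ∫_0^3/2 f(x) v(x) dx.
Integrate the LHS by parts once:
  ∫_0^3/2 −u'' v dx = −[u'(x) v(x)]_0^3/2 + ∫_0^3/2 u'(x) v'(x) dx.
Thus ∫_0^3/2 u'(x) v'(x) dx = ∫_0^3/2 f(x) v(x) dx + [u'(x) v(x)]_0^3/2.
Choose V so that boundary terms are either known or forced to vanish.
u is Dirichlet: u(0) = u(3/2) = 0. Let V = H^1_0(0, 3/2); then v(0) = v(3/2) = 0, and [u' v]_0^3/2 = 0.
Weak formulation: find u (satisfying any essential BC) such that ∫_0^3/2 u'(x) v'(x) dx = ∫_0^3/2 f v dx for all v ∈ V.
Substituting f(x) = 2*sin(8*π*x/3), the right-hand side is ∫_0^3/2 (2*sin(8*π*x/3)) v dx.


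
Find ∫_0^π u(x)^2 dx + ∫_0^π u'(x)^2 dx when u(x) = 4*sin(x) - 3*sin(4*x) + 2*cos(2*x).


||u||_{H^1(0,π)}^2 = -160/3 + 205*π/2

u'(x) = -4*sin(2*x) + 4*cos(x) - 12*cos(4*x).
Expand u² and (u')² and integrate term by term on (0, π), using: for integers n ≥ 1, ∫_0^π sin²(nx) dx = ∫_0^π cos²(nx) dx = π/2; for n ≠ n', ∫_0^π sin(nx)sin(n'x) dx = ∫_0^π cos(nx)cos(n'x) dx = 0; and by product-to-sum, ∫_0^π sin(nx)cos(n'x) dx = ½∫_0^π [sin((n+n')x) + sin((n−n')x)] dx, which is 0 when n+n' is even and 2n/(n²−n'²) when n+n' is odd (it need not vanish on (0, π)).
  u² squared terms: (-3)²·∫sin(4x)² dx = 9·π/2 = 9*π/2;  (2)²·∫cos(2x)² dx = 4·π/2 = 2*π;  (4)²·∫sin(x)² dx = 16·π/2 = 8*π.
  u² cross terms: 2·(-3)·(2)·∫sin(4x)·cos(2x) dx = -12·(0) = 0;  2·(-3)·(4)·∫sin(4x)·sin(x) dx = -24·(0) = 0;  2·(2)·(4)·∫cos(2x)·sin(x) dx = 16·(-2/3) = -32/3.
  So ∫_0^π u² dx = 9*π/2 + 2*π + 8*π + 0 + 0 − 32/3 = -32/3 + 29*π/2.
  (u')² squared terms: (-12)²·∫cos(4x)² dx = 144·π/2 = 72*π;  (-4)²·∫sin(2x)² dx = 16·π/2 = 8*π;  (4)²·∫cos(x)² dx = 16·π/2 = 8*π.
  (u')² cross terms: 2·(-12)·(-4)·∫cos(4x)·sin(2x) dx = 96·(0) = 0;  2·(-12)·(4)·∫cos(4x)·cos(x) dx = -96·(0) = 0;  2·(-4)·(4)·∫sin(2x)·cos(x) dx = -32·(4/3) = -128/3.
  So ∫_0^π (u')² dx = 72*π + 8*π + 8*π + 0 + 0 − 128/3 = -128/3 + 88*π.
||u||_{H^1}^2 = (-32/3 + 29*π/2) + (-128/3 + 88*π) = -160/3 + 205*π/2.


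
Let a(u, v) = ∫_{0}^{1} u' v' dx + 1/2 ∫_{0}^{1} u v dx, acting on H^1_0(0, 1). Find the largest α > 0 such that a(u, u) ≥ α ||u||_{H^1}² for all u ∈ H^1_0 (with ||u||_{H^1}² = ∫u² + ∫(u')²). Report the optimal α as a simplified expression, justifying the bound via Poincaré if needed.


α = (1/2 + π^2)/(1 + π^2)

Coercivity of a(·,·) on H^1_0(0, 1) means a(u, u) ≥ α ||u||_{H^1}² for every u ∈ H^1_0.
The interval has length L = 1, and Poincaré/coercivity depend only on L. Here a(u, u) = ∫(u')² + (1/2)·∫u².
Here 0 < c = 1/2 < 1. The condition a(u,u) ≥ α||u||_{H^1}² reads (1−α)∫(u')² ≥ (α−c)∫u². Any admissible α is ≤ 1 (rapidly oscillating u have ∫u²/∫(u')² → 0), and α = 1 would force 0 ≥ (1−c)∫u², impossible since c < 1; so 1−α > 0. By the sharp Poincaré inequality on H^1_0 of an interval of length L, ∫(u')² ≥ (π/L)²∫u² with equality for the first sine mode sin(π(x−x₀)/L) (x₀ the left endpoint), so the inequality holds for all u iff (1−α)(π/L)² ≥ α − c, i.e. α ≤ ((π/L)² + c)/((π/L)² + 1) = (1 + c(L/π)²)/(1 + (L/π)²). With (π/L)² = π^2 and c = 1/2, the largest admissible constant is α = ((π/L)² + c)/((π/L)² + 1).
Simplifying, α = (1/2 + π^2)/(1 + π^2).


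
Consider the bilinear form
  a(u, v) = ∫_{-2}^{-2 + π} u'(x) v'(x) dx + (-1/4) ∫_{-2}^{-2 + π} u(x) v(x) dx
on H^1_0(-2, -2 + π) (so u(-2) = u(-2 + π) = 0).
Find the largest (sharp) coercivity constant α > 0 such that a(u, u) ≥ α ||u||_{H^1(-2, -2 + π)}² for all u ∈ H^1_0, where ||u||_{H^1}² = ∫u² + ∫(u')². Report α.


α = 3/8

Coercivity of a(·,·) on H^1_0(-2, -2 + π) means a(u, u) ≥ α ||u||_{H^1}² for every u ∈ H^1_0.
The interval has length L = π, and Poincaré/coercivity depend only on L. Here a(u, u) = ∫(u')² + (-1/4)·∫u².
Here c = -1/4 < 0 with |c| < (π/L)² = 1, so coercivity still holds. The condition a(u,u) ≥ α||u||_{H^1}² reads (1−α)∫(u')² ≥ (α−c)∫u². Any admissible α is ≤ 1 (rapidly oscillating u have ∫u²/∫(u')² → 0), and α = 1 would force 0 ≥ (1−c)∫u², impossible since c < 1; so 1−α > 0. By the sharp Poincaré inequality on H^1_0 of an interval of length L, ∫(u')² ≥ (π/L)²∫u² with equality for the first sine mode sin(π(x−x₀)/L) (x₀ the left endpoint), so the inequality holds for all u iff (1−α)(π/L)² ≥ α − c, i.e. α ≤ ((π/L)² + c)/((π/L)² + 1) = (1 + c(L/π)²)/(1 + (L/π)²). (Direct route, valid since c ≤ 0: Poincaré gives c∫u² ≥ c(L/π)²∫(u')², so a(u,u) ≥ (1 + c(L/π)²)∫(u')², while ||u||_{H^1}² ≤ (1 + (L/π)²)∫(u')²; dividing yields the same α.) With (π/L)² = 1 and c = -1/4, the largest admissible constant is α = ((π/L)² + c)/((π/L)² + 1).
Simplifying, α = 3/8.


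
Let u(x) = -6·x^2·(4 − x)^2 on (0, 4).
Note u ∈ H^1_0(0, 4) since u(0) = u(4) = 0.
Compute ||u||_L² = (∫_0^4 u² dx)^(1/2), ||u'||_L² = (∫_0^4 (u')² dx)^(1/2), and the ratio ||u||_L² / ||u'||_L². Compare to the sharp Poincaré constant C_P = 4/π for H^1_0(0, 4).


||u||_L² / ||u'||_L² = 2*sqrt(3)/3 < C_P = 4/π.

u(x) = -6·x^2·(4 − x)^2, so u'(x) = 24*x*(-x^2 + 6*x - 8).
u(x) = -6·x^2·(4 − x)^2 vanishes at x = 0 and x = 4, so u ∈ H^1_0(0, 4). Differentiate via the product rule and integrate the resulting polynomials term by term.
  ∫_0^4 u² dx = ∫_0^4 (36*x^8 - 576*x^7 + 3456*x^6 - 9216*x^5 + 9216*x^4) dx. Term by term:
    ∫_0^4 36*x^8 dx = 1048576;  ∫_0^4 -576*x^7 dx = -4718592;  ∫_0^4 3456*x^6 dx = 56623104/7;
    ∫_0^4 -9216*x^5 dx = -6291456;  ∫_0^4 9216*x^4 dx = 9437184/5.
  Sum: 1048576 − 4718592 + 56623104/7 − 6291456 + 9437184/5 = 524288/35.
  ∫_0^4 (u')² dx = ∫_0^4 (576*x^6 - 6912*x^5 + 29952*x^4 - 55296*x^3 + 36864*x^2) dx. Term by term:
    ∫_0^4 576*x^6 dx = 9437184/7;  ∫_0^4 -6912*x^5 dx = -4718592;  ∫_0^4 29952*x^4 dx = 30670848/5;
    ∫_0^4 -55296*x^3 dx = -3538944;  ∫_0^4 36864*x^2 dx = 786432.
  Sum: 9437184/7 − 4718592 + 30670848/5 − 3538944 + 786432 = 393216/35.
∫_0^4 u² dx = 524288/35, so ||u||_L² = 512*sqrt(70)/35.
∫_0^4 (u')² dx = 393216/35, so ||u'||_L² = 256*sqrt(210)/35.
Ratio ||u||_L² / ||u'||_L² = 2*sqrt(3)/3.
Sharp Poincaré constant on H^1_0(0, 4) is C_P = L/π = 4/π, achieved by sin(π/4·x).
A polynomial bump cannot attain the sharp Poincaré constant (only the first sine eigenfunction does), so the ratio is strictly less than C_P, consistent with ||u||_L² ≤ C_P ||u'||_L².


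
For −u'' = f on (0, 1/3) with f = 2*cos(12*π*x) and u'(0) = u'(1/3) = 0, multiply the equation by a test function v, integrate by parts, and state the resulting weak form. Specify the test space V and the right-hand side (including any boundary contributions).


V = H^1(0, 1/3) (no boundary constraint on v; u is determined up to an additive constant); weak form: ∫_0^1/3 u'v' dx = ∫_0^1/3 (2*cos(12*π*x)) v dx for all v ∈ V.

Multiply both sides by a test function v and integrate from 0 to 1/3:
  ∫_0^1/3 −u''(x) v(x) dx = ∫_0^1/3 f(x) v(x) dx.
Integrate the LHS by parts once:
  ∫_0^1/3 −u'' v dx = −[u'(x) v(x)]_0^1/3 + ∫_0^1/3 u'(x) v'(x) dx.
Thus ∫_0^1/3 u'(x) v'(x) dx = ∫_0^1/3 f(x) v(x) dx + [u'(x) v(x)]_0^1/3.
Choose V so that boundary terms are either known or forced to vanish.
u has homogeneous Neumann: u'(0) = u'(1/3) = 0. So [u' v]_0^1/3 = 0·v(1/3) − 0·v(0) = 0 for any v; take V = H^1(0, 1/3).
Weak formulation: find u (satisfying any essential BC) such that ∫_0^1/3 u'(x) v'(x) dx = ∫_0^1/3 f v dx for all v ∈ V (homogeneous Neumann, so boundary terms vanish).
Substituting f(x) = 2*cos(12*π*x), the right-hand side is ∫_0^1/3 (2*cos(12*π*x)) v dx.
Compatibility check (pure Neumann): taking v ≡ 1 ∈ V gives 0 = ∫_0^1/3 f dx + (0) − (0), i.e. ∫_0^1/3 f dx must equal u'(0) − u'(1/3) = 0. Indeed ∫_0^1/3 (2*cos(12*π*x)) dx = 0, so the data are compatible. The solution is then unique only up to an additive constant (fix it e.g. by requiring ∫_0^1/3 u dx = 0).


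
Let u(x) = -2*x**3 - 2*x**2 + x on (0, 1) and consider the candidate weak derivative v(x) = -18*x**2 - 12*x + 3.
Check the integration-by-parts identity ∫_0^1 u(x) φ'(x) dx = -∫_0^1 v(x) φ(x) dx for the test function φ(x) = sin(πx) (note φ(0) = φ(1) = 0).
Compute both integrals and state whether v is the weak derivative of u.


LHS = -24/π^3 + 8/π, RHS = -72/π^3 + 24/π. No, v is not the weak derivative of u.

u(x) = -2*x**3 - 2*x**2 + x, classical derivative u'(x) = -6*x**2 - 4*x + 1.
φ(x) = sin(πx), so φ'(x) = π*cos(π*x).
Note φ(0) = φ(1) = 0, so the boundary term u·φ vanishes.
LHS = ∫_0^1 u(x) φ'(x) dx = ∫_0^1 (-2*π*x^3*cos(π*x) - 2*π*x^2*cos(π*x) + π*x*cos(π*x)) dx. Term by term:
  ∫_0^1 π*x*cos(π*x) dx = -2/π;  ∫_0^1 -2*π*x^2*cos(π*x) dx = 4/π;  ∫_0^1 -2*π*x^3*cos(π*x) dx = -24/π^3 + 6/π.
Sum: -2/π + 4/π + -24/π^3 + 6/π = -24/π^3 + 8/π.
So LHS = -24/π^3 + 8/π.
∫_0^1 v(x) φ(x) dx = ∫_0^1 (-18*x^2*sin(π*x) - 12*x*sin(π*x) + 3*sin(π*x)) dx. Term by term:
  ∫_0^1 3*sin(π*x) dx = 6/π;  ∫_0^1 -18*x^2*sin(π*x) dx = -18/π + 72/π^3;  ∫_0^1 -12*x*sin(π*x) dx = -12/π.
Sum: 6/π + -18/π + 72/π^3 − 12/π = -24/π + 72/π^3.
So RHS = -∫_0^1 v(x) φ(x) dx = -72/π^3 + 24/π.
LHS − RHS = -16/π + 48/π^3 ≠ 0, so the identity fails.
(For a valid weak derivative the identity must hold for EVERY test function, in particular this one. The failure shows v is NOT the weak derivative of u.)
Correct weak derivative would be u'(x) = -6*x**2 - 4*x + 1.


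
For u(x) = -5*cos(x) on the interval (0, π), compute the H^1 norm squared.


||u||_{H^1(0,π)}^2 = 25*π

u'(x) = 5*sin(x).
Expand u² and (u')² and integrate term by term on (0, π), using: for integers n ≥ 1, ∫_0^π sin²(nx) dx = ∫_0^π cos²(nx) dx = π/2; for n ≠ n', ∫_0^π sin(nx)sin(n'x) dx = ∫_0^π cos(nx)cos(n'x) dx = 0; and by product-to-sum, ∫_0^π sin(nx)cos(n'x) dx = ½∫_0^π [sin((n+n')x) + sin((n−n')x)] dx, which is 0 when n+n' is even and 2n/(n²−n'²) when n+n' is odd (it need not vanish on (0, π)).
  u² squared terms: (-5)²·∫cos(x)² dx = 25·π/2 = 25*π/2.
  So ∫_0^π u² dx = 25*π/2.
  (u')² squared terms: (5)²·∫sin(x)² dx = 25·π/2 = 25*π/2.
  So ∫_0^π (u')² dx = 25*π/2.
||u||_{H^1}^2 = (25*π/2) + (25*π/2) = 25*π.
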